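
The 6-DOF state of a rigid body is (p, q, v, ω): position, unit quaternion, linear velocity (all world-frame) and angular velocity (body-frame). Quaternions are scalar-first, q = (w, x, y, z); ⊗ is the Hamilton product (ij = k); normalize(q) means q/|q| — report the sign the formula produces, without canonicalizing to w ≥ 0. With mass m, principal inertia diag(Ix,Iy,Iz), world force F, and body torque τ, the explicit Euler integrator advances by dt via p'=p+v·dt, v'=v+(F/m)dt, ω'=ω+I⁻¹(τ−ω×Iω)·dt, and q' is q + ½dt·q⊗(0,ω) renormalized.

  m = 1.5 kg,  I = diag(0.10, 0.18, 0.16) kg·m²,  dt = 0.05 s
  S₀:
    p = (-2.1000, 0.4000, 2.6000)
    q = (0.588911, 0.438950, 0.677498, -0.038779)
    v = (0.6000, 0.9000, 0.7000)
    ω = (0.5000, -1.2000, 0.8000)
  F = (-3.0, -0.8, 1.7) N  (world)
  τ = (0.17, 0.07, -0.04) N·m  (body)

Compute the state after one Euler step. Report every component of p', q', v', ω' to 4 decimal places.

p' = (-2.0700, 0.4450, 2.6350)
q' = (0.6041, 0.4584, 0.6501, -0.0486)
v' = (0.5000, 0.8733, 0.7567)
ω' = (0.5754, -1.1739, 0.8025)

a = F/m = (-2.0000, -0.5333, 1.1333)
p + v·dt = (-2.0700, 0.4450, 2.6350)
v + (F/m)dt = (0.5000, 0.8733, 0.7567)
precession coupling ω×(Iω) = (0.0192, -0.0240, -0.0480)
angular accel α = (1.5080, 0.5222, 0.0500)
new body rate ω' = (0.5754, -1.1739, 0.8025)
2q̇ = q⊗(0,ω) = (0.6245458, 0.7899191, -1.0772427, -0.3943602)
updated quaternion q' = (0.6041, 0.4584, 0.6501, -0.0486)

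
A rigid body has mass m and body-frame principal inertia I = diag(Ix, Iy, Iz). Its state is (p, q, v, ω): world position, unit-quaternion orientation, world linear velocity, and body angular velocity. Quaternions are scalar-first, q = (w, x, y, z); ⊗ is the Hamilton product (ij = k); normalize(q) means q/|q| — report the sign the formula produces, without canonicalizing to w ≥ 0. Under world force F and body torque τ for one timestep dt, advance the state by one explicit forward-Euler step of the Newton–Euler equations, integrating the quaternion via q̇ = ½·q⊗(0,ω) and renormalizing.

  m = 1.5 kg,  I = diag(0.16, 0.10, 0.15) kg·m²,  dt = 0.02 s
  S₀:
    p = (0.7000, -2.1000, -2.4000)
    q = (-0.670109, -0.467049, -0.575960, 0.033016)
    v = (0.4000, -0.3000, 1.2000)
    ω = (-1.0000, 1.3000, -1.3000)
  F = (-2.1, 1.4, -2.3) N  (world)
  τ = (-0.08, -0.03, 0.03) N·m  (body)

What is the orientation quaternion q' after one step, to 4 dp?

q' = (-0.6667, -0.4532, -0.5909, 0.0299)

q⊗(0,ω) = (0.3246198, 1.3759362, -1.5113214, -0.3119820)
q + ½dt·q⊗(0,ω), renormalized = (-0.6667, -0.4532, -0.5909, 0.0299)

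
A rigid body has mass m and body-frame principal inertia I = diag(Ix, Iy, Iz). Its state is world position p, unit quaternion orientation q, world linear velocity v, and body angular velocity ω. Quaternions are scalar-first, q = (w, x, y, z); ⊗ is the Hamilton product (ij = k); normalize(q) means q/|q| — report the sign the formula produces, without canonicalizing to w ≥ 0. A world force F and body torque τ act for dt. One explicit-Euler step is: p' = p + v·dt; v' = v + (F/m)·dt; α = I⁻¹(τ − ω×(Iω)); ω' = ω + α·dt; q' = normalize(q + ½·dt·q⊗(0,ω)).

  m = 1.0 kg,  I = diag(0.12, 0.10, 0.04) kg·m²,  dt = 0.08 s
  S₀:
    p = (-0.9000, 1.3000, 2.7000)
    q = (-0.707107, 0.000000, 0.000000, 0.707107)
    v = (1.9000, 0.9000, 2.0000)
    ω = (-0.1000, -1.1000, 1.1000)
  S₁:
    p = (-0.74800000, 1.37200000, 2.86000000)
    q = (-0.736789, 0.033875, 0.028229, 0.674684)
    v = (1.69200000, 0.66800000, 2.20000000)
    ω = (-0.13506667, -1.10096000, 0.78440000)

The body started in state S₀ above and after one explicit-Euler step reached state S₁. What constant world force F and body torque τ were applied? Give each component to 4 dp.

ω₁ − ω₀ = (-0.03506667, -0.00096000, -0.31560000)
gyro term ω₀×Iω₀ = (0.0726, -0.0088, -0.0022)
I·α + gyro = (0.0200, -0.0100, -0.1600)
v₁ − v₀ = (-0.20800000, -0.23200000, 0.20000000)
applied force F = (-2.6000, -2.9000, 2.5000)

F = (-2.6000, -2.9000, 2.5000)
τ = (0.0200, -0.0100, -0.1600)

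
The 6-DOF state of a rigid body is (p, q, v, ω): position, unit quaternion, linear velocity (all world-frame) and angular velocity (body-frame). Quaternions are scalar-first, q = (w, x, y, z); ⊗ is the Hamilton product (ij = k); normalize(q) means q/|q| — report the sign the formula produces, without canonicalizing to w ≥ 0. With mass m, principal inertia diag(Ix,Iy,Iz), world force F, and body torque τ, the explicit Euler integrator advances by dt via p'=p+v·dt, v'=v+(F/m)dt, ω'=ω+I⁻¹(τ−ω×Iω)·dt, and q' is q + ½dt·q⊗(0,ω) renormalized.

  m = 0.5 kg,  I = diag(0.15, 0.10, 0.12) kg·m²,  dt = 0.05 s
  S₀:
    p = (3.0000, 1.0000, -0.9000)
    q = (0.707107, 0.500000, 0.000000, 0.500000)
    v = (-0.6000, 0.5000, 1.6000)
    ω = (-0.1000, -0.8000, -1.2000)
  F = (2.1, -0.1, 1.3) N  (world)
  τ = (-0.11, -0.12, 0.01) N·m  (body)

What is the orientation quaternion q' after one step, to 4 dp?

2q̇ = q⊗(0,ω) = (0.6500000, 0.3292893, -0.0156856, -1.2485284)
q' = normalize(q + ½dt·q⊗(0,ω)) = (0.7229, 0.5079, -0.0004, 0.4685)

q' = (0.7229, 0.5079, -0.0004, 0.4685)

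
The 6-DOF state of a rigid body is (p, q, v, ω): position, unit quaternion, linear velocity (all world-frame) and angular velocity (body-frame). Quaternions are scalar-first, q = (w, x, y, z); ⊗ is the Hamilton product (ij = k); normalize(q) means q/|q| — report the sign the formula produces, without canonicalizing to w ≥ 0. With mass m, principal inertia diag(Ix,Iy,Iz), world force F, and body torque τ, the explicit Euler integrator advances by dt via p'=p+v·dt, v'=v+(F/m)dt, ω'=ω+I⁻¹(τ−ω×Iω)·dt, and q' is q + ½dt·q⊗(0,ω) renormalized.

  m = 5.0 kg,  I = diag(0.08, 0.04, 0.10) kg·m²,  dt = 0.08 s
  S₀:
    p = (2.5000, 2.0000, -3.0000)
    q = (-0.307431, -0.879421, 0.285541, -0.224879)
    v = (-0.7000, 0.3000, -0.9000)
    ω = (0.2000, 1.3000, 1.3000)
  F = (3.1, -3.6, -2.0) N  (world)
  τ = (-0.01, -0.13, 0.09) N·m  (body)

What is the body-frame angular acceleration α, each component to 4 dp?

α = (-1.3925, -3.1200, 1.0040)

gyro term ω×Iω = (0.1014, -0.0052, -0.0104)
angular accel α = (-1.3925, -3.1200, 1.0040)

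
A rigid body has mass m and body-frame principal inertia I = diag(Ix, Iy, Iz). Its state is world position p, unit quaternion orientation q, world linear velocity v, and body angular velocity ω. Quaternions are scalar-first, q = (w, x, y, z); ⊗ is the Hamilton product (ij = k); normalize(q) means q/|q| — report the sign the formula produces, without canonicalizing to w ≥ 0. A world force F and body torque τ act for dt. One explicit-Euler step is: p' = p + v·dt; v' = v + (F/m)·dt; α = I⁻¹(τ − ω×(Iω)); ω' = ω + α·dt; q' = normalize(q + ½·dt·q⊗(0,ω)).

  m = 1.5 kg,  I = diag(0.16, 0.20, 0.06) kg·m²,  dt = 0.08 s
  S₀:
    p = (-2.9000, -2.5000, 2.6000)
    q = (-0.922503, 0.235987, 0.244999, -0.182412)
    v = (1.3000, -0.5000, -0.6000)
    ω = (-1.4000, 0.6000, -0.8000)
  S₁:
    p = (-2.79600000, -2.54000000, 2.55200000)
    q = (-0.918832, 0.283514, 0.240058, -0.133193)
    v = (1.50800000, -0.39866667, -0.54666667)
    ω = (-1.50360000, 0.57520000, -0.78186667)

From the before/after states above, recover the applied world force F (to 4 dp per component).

F = (3.9000, 1.9000, 1.0000)

velocity change Δv = (0.20800000, 0.10133333, 0.05333333)
m·(v₁−v₀)/dt = (3.9000, 1.9000, 1.0000)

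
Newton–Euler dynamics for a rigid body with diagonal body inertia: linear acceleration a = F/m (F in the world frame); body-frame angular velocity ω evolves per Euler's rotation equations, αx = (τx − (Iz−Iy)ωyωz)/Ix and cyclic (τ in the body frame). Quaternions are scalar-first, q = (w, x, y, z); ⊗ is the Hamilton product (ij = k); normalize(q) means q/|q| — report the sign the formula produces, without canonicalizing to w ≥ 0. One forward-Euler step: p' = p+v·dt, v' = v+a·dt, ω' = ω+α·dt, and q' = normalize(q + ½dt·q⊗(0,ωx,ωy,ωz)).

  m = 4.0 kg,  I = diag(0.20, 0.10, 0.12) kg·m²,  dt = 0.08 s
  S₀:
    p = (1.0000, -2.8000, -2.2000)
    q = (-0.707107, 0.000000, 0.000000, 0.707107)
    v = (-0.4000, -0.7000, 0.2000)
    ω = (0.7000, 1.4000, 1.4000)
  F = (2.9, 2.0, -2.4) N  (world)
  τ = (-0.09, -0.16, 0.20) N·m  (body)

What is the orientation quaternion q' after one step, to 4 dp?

Hamilton product q⊗(0,ω) = (-0.9899498, -1.4849247, -0.4949749, -0.9899498)
q' = normalize(q + ½dt·q⊗(0,ω)) = (-0.7441, -0.0592, -0.0197, 0.6652)

q' = (-0.7441, -0.0592, -0.0197, 0.6652)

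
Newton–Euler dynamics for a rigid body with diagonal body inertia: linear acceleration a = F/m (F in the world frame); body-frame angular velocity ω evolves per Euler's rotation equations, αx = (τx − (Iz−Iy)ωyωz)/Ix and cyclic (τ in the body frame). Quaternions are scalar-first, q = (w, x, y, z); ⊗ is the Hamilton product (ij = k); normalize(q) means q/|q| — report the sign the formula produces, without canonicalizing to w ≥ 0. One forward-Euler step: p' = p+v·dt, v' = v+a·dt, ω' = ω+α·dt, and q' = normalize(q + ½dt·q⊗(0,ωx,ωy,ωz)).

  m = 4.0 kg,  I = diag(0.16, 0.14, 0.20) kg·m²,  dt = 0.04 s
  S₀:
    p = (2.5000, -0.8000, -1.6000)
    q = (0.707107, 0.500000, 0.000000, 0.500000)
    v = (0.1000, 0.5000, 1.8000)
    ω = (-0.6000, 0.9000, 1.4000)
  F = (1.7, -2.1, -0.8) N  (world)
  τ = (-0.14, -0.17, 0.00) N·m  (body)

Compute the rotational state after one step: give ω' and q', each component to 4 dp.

ω' = (-0.6539, 0.8418, 1.3978)
q' = (0.6987, 0.4822, -0.0073, 0.5285)

gyro term ω×Iω = (0.0756, 0.0336, 0.0108)
α = I⁻¹(τ − ω×Iω) = (-1.3475, -1.4543, -0.0540)
ω' = ω + α·dt = (-0.6539, 0.8418, 1.3978)
q⊗(0,ω) = (-0.4000000, -0.8742642, -0.3636037, 1.4399498)
updated quaternion q' = (0.6987, 0.4822, -0.0073, 0.5285)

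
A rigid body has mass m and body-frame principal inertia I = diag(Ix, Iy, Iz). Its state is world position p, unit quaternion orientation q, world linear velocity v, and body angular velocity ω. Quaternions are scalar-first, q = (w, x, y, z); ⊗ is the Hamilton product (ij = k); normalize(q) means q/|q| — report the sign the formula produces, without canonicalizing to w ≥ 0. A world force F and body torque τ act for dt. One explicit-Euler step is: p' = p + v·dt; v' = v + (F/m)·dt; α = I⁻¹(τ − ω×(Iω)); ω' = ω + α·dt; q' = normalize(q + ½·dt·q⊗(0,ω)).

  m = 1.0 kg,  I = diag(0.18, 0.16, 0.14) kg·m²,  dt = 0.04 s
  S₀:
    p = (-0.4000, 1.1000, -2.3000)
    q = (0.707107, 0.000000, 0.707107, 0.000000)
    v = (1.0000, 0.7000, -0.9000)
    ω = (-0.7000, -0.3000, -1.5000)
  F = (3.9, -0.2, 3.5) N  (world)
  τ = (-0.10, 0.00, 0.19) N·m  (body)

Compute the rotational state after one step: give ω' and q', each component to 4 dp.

gyro term ω×Iω = (-0.0090, 0.0420, -0.0042)
α = I⁻¹(τ − ω×Iω) = (-0.5056, -0.2625, 1.3871)
ω + α·dt = (-0.7202, -0.3105, -1.4445)
2q̇ = q⊗(0,ω) = (0.2121321, -1.5556354, -0.2121321, -0.5656856)
q' = normalize(q + ½dt·q⊗(0,ω)) = (0.7109, -0.0311, 0.7025, -0.0113)

ω' = (-0.7202, -0.3105, -1.4445)
q' = (0.7109, -0.0311, 0.7025, -0.0113)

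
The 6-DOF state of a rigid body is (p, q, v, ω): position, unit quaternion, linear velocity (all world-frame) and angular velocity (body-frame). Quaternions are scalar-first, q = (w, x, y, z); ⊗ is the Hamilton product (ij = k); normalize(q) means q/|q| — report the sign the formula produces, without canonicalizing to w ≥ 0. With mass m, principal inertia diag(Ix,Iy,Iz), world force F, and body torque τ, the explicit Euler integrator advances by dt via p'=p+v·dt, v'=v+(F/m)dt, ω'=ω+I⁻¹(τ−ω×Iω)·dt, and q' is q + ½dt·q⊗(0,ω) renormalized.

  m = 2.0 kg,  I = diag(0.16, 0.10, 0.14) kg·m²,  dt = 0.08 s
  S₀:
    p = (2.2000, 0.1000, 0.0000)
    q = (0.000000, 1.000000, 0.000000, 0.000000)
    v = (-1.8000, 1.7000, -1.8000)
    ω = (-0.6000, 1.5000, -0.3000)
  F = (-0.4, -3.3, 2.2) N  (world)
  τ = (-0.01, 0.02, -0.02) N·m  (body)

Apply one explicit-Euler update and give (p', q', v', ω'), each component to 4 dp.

p' = (2.0560, 0.2360, -0.1440)
q' = (0.0239, 0.9978, 0.0120, 0.0599)
v' = (-1.8160, 1.5680, -1.7120)
ω' = (-0.5960, 1.5131, -0.3423)

angular accel α = (0.0500, 0.1640, -0.5286)
ω' = ω + α·dt = (-0.5960, 1.5131, -0.3423)
2q̇ = q⊗(0,ω) = (0.6000000, 0.0000000, 0.3000000, 1.5000000)
q + ½dt·q⊗(0,ω), renormalized = (0.0239, 0.9978, 0.0120, 0.0599)
a = (-0.2000, -1.6500, 1.1000)
p + v·dt = (2.0560, 0.2360, -0.1440)
v + (F/m)dt = (-1.8160, 1.5680, -1.7120)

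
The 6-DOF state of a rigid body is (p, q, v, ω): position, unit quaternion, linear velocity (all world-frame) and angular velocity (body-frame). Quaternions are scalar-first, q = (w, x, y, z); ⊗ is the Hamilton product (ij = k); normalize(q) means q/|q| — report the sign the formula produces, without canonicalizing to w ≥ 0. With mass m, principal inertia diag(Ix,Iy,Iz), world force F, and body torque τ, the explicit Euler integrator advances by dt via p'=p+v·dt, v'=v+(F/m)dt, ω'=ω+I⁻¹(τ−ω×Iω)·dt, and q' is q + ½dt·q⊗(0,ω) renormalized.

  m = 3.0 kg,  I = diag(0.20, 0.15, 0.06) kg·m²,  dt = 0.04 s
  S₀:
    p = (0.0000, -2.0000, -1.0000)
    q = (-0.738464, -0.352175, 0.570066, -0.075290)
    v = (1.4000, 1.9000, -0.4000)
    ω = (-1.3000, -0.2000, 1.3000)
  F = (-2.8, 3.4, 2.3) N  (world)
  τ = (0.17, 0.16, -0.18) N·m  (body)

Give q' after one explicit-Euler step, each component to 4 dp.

q' = (-0.7429, -0.3182, 0.5837, -0.0782)

Hamilton product q⊗(0,ω) = (-0.2459373, 1.6860310, 0.7033973, -0.1484824)
q' = normalize(q + ½dt·q⊗(0,ω)) = (-0.7429, -0.3182, 0.5837, -0.0782)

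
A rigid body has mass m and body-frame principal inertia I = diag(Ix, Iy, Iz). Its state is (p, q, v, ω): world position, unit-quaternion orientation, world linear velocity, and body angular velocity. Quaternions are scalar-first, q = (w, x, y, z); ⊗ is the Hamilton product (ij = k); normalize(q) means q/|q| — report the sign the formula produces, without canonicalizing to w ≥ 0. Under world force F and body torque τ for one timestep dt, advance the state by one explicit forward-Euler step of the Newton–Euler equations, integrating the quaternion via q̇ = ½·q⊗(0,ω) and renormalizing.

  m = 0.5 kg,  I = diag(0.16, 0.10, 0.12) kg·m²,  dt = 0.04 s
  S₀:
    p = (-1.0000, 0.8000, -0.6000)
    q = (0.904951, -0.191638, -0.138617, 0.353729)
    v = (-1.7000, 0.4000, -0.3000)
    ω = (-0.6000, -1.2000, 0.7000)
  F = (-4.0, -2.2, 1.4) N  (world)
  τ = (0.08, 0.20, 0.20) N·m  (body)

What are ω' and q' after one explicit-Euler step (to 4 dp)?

angular accel α = (0.6050, 2.1680, 2.0267)
ω' = ω + α·dt = (-0.5758, -1.1133, 0.7811)
Hamilton product q⊗(0,ω) = (-0.5289335, -0.2155277, -1.1640320, 0.7802611)
q + ½dt·q⊗(0,ω), renormalized = (0.8940, -0.1959, -0.1618, 0.3692)

ω' = (-0.5758, -1.1133, 0.7811)
q' = (0.8940, -0.1959, -0.1618, 0.3692)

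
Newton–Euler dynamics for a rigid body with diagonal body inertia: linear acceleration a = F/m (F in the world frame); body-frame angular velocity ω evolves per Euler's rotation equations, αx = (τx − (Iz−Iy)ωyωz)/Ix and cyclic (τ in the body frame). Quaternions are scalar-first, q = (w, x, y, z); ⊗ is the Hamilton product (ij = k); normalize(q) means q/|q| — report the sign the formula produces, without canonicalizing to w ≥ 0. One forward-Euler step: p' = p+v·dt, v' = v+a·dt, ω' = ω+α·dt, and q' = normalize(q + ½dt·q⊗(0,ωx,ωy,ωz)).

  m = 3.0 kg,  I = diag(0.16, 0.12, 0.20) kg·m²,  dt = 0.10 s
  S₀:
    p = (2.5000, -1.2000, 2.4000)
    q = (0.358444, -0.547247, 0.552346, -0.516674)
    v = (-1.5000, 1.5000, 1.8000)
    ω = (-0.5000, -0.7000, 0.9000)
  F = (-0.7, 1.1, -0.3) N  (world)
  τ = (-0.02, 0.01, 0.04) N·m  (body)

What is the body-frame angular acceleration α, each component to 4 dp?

α = (0.1900, -0.0667, 0.2700)

precession coupling ω×(Iω) = (-0.0504, 0.0180, -0.0140)
α = I⁻¹(τ − ω×Iω) = (0.1900, -0.0667, 0.2700)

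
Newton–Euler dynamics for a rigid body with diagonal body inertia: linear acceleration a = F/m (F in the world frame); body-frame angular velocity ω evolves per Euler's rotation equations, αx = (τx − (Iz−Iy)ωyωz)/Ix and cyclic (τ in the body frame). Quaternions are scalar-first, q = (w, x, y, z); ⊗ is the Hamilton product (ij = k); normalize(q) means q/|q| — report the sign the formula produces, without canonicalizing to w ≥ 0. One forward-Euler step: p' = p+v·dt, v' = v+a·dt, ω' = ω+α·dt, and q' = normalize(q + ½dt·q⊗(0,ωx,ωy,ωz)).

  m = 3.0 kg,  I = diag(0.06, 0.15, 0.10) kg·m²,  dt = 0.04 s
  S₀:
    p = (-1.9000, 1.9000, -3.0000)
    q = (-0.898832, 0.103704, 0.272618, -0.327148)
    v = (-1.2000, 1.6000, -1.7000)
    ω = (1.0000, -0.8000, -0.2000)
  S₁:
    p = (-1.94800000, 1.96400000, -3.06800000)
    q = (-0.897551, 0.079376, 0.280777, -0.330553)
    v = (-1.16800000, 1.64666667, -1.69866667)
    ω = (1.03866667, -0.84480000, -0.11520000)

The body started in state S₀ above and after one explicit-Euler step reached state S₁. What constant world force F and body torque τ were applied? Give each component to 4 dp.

F = (2.4000, 3.5000, 0.1000)
τ = (0.0500, -0.1600, 0.1400)

ω₁ − ω₀ = (0.03866667, -0.04480000, 0.08480000)
applied torque τ = (0.0500, -0.1600, 0.1400)
Δv = v₁−v₀ = (0.03200000, 0.04666667, 0.00133333)
applied force F = (2.4000, 3.5000, 0.1000)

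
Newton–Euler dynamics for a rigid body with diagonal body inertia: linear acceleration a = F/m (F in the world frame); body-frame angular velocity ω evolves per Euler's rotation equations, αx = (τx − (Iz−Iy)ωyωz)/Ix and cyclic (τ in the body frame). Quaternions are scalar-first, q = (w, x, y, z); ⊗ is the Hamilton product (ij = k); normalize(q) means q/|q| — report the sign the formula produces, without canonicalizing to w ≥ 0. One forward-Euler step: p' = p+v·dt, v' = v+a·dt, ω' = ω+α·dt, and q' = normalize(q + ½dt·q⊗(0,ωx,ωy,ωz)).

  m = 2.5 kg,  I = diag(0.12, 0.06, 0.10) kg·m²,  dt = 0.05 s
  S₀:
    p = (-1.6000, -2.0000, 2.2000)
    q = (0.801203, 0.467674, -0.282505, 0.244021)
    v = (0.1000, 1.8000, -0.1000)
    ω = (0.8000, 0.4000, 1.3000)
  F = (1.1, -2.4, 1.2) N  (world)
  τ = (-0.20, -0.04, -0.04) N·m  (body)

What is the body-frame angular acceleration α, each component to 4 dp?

precession coupling ω×(Iω) = (0.0208, 0.0208, -0.0192)
(τ − ω×Iω)/I = (-1.8400, -1.0133, -0.2080)

α = (-1.8400, -1.0133, -0.2080)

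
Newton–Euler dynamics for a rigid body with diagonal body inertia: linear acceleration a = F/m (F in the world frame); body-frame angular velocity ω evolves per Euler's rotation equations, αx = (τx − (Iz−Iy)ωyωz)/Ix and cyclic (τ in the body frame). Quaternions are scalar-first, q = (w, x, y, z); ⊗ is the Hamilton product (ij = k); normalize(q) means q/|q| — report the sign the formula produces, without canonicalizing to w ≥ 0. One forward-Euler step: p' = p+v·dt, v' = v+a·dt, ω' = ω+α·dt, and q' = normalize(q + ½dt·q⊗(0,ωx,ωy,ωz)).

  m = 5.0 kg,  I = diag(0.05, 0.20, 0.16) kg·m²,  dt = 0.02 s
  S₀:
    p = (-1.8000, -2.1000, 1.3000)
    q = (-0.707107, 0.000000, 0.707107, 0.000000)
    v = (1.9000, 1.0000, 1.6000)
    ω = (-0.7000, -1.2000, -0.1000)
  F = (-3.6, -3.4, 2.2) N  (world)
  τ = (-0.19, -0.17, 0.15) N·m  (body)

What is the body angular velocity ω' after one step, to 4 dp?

angular accel α = (-3.7040, -0.8115, 0.1500)
ω + α·dt = (-0.7741, -1.2162, -0.0970)

ω' = (-0.7741, -1.2162, -0.0970)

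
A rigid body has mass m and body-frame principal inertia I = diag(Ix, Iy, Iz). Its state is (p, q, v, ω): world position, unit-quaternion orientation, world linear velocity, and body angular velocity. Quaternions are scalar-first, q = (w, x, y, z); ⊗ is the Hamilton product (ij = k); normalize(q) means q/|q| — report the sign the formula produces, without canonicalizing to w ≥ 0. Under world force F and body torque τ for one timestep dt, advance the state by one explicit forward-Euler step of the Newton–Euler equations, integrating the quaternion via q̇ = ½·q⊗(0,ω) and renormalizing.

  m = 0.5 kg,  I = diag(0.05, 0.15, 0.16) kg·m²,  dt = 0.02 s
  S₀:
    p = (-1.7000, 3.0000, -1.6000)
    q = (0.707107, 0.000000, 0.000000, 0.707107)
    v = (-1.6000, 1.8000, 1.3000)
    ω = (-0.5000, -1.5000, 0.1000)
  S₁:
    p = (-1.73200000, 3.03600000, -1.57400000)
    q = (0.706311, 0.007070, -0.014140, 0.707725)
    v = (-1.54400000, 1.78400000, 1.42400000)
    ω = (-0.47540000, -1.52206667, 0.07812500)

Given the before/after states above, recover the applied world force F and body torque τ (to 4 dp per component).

rate change Δω = (0.02460000, -0.02206667, -0.02187500)
τ = I·(Δω/dt) + ω₀×(Iω₀) = (0.0600, -0.1600, -0.1000)
Δv = v₁−v₀ = (0.05600000, -0.01600000, 0.12400000)
m·(v₁−v₀)/dt = (1.4000, -0.4000, 3.1000)

F = (1.4000, -0.4000, 3.1000)
τ = (0.0600, -0.1600, -0.1000)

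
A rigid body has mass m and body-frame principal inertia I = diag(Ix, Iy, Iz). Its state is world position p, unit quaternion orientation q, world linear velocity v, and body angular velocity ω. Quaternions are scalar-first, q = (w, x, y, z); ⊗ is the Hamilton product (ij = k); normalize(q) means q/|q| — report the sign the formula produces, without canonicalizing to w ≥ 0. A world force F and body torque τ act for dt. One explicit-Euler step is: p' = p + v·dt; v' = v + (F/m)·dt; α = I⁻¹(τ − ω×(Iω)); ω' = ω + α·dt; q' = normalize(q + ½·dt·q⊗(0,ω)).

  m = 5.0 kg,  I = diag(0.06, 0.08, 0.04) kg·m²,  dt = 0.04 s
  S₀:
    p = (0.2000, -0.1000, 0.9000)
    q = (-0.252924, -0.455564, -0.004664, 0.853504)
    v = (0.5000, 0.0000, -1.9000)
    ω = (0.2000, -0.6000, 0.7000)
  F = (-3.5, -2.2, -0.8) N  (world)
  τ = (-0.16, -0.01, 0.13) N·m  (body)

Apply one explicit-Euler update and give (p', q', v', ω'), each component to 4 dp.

ω×(Iω) gyroscopic = (0.0168, 0.0028, -0.0024)
(τ − ω×Iω)/I = (-2.9467, -0.1600, 3.3100)
new body rate ω' = (0.0821, -0.6064, 0.8324)
2q̇ = q⊗(0,ω) = (-0.5091384, 0.4582528, 0.6413500, 0.0972244)
updated quaternion q' = (-0.2631, -0.4463, 0.0082, 0.8553)
p' = p + v·dt = (0.2200, -0.1000, 0.8240)
v + (F/m)dt = (0.4720, -0.0176, -1.9064)

p' = (0.2200, -0.1000, 0.8240)
q' = (-0.2631, -0.4463, 0.0082, 0.8553)
v' = (0.4720, -0.0176, -1.9064)
ω' = (0.0821, -0.6064, 0.8324)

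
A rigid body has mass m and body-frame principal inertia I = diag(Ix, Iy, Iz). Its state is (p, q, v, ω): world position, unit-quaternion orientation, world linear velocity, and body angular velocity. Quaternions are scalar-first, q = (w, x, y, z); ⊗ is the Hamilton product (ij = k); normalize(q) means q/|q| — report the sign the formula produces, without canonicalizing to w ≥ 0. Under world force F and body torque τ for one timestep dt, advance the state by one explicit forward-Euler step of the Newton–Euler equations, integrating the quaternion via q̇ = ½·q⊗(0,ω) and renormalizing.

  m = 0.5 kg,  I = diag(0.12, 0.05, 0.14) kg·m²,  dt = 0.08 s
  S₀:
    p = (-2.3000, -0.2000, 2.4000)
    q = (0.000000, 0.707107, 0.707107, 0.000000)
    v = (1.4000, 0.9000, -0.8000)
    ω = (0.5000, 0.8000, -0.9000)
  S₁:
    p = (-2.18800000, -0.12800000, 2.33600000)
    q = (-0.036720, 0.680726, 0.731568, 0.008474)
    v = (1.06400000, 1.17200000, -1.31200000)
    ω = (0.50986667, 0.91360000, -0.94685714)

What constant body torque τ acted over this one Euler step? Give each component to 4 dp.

τ = (-0.0500, 0.0800, -0.1100)

rate change Δω = (0.00986667, 0.11360000, -0.04685714)
ω₀×(Iω₀) = (-0.0648, 0.0090, -0.0280)
τ = I·(Δω/dt) + ω₀×(Iω₀) = (-0.0500, 0.0800, -0.1100)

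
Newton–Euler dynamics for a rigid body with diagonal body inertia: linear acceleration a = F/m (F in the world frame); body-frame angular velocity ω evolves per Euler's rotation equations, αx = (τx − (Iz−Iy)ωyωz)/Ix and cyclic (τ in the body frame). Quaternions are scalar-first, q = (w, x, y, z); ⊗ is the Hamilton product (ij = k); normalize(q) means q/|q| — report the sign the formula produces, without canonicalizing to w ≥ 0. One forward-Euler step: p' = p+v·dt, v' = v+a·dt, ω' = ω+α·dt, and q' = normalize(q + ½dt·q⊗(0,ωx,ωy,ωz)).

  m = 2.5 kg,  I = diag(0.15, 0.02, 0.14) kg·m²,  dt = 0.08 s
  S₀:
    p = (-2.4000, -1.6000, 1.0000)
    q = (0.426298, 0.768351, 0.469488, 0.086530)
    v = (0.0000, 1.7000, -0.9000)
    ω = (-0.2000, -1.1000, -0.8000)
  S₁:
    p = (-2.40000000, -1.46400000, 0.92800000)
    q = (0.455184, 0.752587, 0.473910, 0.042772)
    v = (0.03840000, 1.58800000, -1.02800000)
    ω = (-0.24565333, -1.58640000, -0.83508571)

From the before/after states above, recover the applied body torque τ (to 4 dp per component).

τ = (0.0200, -0.1200, -0.0900)

ω₁ − ω₀ = (-0.04565333, -0.48640000, -0.03508571)
applied torque τ = (0.0200, -0.1200, -0.0900)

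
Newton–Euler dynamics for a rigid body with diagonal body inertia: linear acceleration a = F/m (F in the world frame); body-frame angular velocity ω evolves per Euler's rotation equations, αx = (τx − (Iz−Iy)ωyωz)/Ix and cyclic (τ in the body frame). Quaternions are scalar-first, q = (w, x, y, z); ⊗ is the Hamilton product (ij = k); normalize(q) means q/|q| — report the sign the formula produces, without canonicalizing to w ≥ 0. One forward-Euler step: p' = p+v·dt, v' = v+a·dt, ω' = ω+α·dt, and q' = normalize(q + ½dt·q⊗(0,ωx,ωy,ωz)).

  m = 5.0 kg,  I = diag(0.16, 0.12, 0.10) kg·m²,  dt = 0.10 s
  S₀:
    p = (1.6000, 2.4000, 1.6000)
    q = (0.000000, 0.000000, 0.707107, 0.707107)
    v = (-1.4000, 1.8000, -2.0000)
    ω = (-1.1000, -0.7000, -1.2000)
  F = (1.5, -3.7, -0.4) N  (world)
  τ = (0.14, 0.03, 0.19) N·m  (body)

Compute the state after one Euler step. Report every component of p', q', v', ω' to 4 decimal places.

ω×(Iω) gyroscopic = (-0.0168, 0.0792, -0.0308)
α = I⁻¹(τ − ω×Iω) = (0.9800, -0.4100, 2.2080)
new body rate ω' = (-1.0020, -0.7410, -0.9792)
2q̇ = q⊗(0,ω) = (1.3435033, -0.3535535, -0.7778177, 0.7778177)
updated quaternion q' = (0.0669, -0.0176, 0.6656, 0.7431)
p' = p + v·dt = (1.4600, 2.5800, 1.4000)
v + (F/m)dt = (-1.3700, 1.7260, -2.0080)

p' = (1.4600, 2.5800, 1.4000)
q' = (0.0669, -0.0176, 0.6656, 0.7431)
v' = (-1.3700, 1.7260, -2.0080)
ω' = (-1.0020, -0.7410, -0.9792)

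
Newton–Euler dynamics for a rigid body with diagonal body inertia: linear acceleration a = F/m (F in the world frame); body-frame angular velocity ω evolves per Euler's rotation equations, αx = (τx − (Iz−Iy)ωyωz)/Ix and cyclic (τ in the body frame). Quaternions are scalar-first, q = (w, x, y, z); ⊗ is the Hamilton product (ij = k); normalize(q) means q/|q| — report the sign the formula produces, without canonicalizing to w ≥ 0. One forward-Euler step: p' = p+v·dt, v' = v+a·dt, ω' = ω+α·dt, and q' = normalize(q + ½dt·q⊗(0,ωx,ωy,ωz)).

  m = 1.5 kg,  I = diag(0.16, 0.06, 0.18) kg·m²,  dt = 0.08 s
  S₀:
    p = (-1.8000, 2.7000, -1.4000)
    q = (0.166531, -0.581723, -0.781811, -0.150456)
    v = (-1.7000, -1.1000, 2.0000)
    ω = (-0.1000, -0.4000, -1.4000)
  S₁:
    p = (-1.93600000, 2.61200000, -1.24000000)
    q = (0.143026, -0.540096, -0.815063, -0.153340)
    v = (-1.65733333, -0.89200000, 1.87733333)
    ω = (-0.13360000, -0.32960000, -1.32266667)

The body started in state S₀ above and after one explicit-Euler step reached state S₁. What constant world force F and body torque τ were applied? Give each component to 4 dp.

F = (0.8000, 3.9000, -2.3000)
τ = (0.0000, 0.0500, 0.1700)

velocity change Δv = (0.04266667, 0.20800000, -0.12266667)
F = m·Δv/dt = (0.8000, 3.9000, -2.3000)
rate change Δω = (-0.03360000, 0.07040000, 0.07733333)
gyro term ω₀×Iω₀ = (0.0672, -0.0028, -0.0040)
τ = I·(Δω/dt) + ω₀×(Iω₀) = (0.0000, 0.0500, 0.1700)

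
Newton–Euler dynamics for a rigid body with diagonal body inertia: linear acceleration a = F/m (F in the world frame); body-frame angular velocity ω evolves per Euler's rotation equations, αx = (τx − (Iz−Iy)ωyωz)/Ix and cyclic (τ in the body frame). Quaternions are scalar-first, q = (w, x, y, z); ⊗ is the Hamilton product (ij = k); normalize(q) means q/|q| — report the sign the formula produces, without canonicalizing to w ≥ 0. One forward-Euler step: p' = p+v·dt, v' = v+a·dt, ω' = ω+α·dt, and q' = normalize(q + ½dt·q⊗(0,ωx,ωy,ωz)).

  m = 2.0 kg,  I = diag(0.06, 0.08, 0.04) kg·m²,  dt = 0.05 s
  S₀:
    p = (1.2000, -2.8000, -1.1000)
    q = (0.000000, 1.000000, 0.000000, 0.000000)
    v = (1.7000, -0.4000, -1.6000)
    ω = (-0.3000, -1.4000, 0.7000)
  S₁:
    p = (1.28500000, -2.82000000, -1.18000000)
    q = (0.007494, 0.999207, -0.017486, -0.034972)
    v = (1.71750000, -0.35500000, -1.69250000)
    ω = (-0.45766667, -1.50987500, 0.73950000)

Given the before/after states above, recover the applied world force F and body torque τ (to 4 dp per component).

F = (0.7000, 1.8000, -3.7000)
τ = (-0.1500, -0.1800, 0.0400)

velocity change Δv = (0.01750000, 0.04500000, -0.09250000)
F = m·Δv/dt = (0.7000, 1.8000, -3.7000)
Δω = ω₁−ω₀ = (-0.15766667, -0.10987500, 0.03950000)
gyro term ω₀×Iω₀ = (0.0392, -0.0042, 0.0084)
applied torque τ = (-0.1500, -0.1800, 0.0400)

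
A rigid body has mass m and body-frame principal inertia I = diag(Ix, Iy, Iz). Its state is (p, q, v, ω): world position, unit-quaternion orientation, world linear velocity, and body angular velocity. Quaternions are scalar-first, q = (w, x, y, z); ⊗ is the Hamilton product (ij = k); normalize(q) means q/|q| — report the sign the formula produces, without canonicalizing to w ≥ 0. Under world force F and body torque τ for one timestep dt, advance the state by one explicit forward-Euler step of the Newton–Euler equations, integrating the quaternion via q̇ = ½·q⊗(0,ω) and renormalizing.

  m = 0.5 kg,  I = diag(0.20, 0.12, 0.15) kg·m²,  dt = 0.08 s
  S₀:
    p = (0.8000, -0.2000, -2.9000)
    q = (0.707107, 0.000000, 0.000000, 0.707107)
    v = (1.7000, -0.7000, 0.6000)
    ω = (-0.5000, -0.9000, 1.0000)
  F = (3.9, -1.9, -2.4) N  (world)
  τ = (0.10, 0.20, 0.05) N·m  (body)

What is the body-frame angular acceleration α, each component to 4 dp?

α = (0.6350, 1.8750, 0.5733)

ω×(Iω) gyroscopic = (-0.0270, -0.0250, -0.0360)
(τ − ω×Iω)/I = (0.6350, 1.8750, 0.5733)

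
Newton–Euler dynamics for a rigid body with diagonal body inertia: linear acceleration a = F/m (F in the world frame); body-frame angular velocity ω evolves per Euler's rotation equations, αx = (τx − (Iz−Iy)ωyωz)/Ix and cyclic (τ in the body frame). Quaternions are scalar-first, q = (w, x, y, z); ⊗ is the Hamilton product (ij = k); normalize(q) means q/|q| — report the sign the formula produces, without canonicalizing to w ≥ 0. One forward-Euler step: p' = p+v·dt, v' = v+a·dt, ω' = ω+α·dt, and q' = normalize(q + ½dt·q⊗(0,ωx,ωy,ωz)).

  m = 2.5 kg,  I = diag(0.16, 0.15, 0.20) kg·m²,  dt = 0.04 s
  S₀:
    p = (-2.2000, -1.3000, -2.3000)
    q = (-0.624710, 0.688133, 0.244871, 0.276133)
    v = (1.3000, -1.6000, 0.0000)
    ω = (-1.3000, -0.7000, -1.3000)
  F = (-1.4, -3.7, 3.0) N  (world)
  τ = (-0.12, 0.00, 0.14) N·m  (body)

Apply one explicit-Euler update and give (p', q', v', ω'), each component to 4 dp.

p' = (-2.1480, -1.3640, -2.3000)
q' = (-0.5957, 0.7013, 0.2641, 0.2889)
v' = (1.2776, -1.6592, 0.0480)
ω' = (-1.3414, -0.6820, -1.2702)

gyro term ω×Iω = (0.0455, -0.0676, -0.0091)
α = I⁻¹(τ − ω×Iω) = (-1.0344, 0.4507, 0.7455)
ω + α·dt = (-1.3414, -0.6820, -1.2702)
Hamilton product q⊗(0,ω) = (1.4249555, 0.6870838, 0.9728970, 0.6487622)
q' = normalize(q + ½dt·q⊗(0,ω)) = (-0.5957, 0.7013, 0.2641, 0.2889)
p' = p + v·dt = (-2.1480, -1.3640, -2.3000)
v + (F/m)dt = (1.2776, -1.6592, 0.0480)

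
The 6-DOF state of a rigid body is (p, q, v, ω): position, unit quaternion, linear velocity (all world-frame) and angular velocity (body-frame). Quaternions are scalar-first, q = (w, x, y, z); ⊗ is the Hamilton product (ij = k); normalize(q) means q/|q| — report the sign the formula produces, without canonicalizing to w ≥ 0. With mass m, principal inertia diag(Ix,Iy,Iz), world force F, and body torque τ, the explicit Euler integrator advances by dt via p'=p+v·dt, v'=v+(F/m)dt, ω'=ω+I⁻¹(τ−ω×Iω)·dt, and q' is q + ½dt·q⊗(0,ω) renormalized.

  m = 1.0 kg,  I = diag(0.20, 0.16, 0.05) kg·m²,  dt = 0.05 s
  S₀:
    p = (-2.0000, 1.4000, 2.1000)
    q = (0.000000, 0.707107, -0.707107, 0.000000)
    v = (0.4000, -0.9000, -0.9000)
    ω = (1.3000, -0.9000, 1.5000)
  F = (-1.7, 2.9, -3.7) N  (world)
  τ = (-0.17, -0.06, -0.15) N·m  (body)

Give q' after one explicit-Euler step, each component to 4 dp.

q' = (-0.0388, 0.6796, -0.7325, 0.0071)

2q̇ = q⊗(0,ω) = (-1.5556354, -1.0606605, -1.0606605, 0.2828428)
q + ½dt·q⊗(0,ω), renormalized = (-0.0388, 0.6796, -0.7325, 0.0071)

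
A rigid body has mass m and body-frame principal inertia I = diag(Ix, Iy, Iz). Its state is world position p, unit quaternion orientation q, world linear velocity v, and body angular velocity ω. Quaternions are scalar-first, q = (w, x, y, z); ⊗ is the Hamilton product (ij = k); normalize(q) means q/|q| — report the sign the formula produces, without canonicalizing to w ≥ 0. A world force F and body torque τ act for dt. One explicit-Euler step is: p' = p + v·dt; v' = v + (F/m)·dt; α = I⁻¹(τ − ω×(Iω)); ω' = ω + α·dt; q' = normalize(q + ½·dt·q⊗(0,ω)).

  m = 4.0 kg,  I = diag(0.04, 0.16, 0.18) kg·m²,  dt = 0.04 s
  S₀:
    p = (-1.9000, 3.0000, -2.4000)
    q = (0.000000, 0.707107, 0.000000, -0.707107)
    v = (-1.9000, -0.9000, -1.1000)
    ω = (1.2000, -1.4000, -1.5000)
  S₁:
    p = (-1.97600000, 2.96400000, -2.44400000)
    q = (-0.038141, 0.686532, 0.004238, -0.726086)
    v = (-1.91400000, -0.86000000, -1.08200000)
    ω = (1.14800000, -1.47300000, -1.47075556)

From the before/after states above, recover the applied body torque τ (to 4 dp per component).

τ = (-0.0100, -0.0400, -0.0700)

Δω = ω₁−ω₀ = (-0.05200000, -0.07300000, 0.02924444)
gyro term ω₀×Iω₀ = (0.0420, 0.2520, -0.2016)
applied torque τ = (-0.0100, -0.0400, -0.0700)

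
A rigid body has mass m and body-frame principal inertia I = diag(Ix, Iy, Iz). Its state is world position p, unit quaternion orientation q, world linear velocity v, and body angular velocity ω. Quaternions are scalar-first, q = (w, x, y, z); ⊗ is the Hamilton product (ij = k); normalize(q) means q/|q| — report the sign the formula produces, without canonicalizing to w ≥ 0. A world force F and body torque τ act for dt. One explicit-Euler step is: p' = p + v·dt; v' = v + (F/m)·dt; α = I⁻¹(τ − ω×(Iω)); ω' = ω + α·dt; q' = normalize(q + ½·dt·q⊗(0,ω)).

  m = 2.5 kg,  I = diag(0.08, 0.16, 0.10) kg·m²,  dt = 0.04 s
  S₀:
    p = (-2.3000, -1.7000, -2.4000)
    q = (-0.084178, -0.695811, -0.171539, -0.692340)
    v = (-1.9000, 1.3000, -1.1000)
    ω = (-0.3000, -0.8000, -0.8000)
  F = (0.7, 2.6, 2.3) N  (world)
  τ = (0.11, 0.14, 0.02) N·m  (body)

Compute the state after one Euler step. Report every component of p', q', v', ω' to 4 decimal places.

new position p' = (-2.3760, -1.6480, -2.4440)
v' = v + a·dt = (-1.8888, 1.3416, -1.0632)
precession coupling ω×(Iω) = (-0.0384, -0.0048, 0.0192)
angular accel α = (1.8550, 0.9050, 0.0080)
new body rate ω' = (-0.2258, -0.7638, -0.7997)
q⊗(0,ω) = (-0.8998465, -0.3913874, -0.2816044, 0.5725295)
updated quaternion q' = (-0.1021, -0.7034, -0.1771, -0.6807)

p' = (-2.3760, -1.6480, -2.4440)
q' = (-0.1021, -0.7034, -0.1771, -0.6807)
v' = (-1.8888, 1.3416, -1.0632)
ω' = (-0.2258, -0.7638, -0.7997)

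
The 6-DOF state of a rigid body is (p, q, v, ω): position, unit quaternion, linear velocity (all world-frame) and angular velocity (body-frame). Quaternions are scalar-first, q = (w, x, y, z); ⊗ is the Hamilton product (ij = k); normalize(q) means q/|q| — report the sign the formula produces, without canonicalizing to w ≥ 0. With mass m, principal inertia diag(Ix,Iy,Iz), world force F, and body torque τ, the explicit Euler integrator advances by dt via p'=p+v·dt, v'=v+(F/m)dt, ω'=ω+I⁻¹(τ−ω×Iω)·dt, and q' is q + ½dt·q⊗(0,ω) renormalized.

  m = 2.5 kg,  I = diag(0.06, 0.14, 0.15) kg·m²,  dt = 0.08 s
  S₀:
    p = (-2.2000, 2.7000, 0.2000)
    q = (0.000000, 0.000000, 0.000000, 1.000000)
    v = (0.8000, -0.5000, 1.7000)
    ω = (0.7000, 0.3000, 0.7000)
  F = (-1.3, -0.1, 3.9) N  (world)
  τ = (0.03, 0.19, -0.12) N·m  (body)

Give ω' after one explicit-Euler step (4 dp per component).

ω' = (0.7372, 0.4338, 0.6270)

precession coupling ω×(Iω) = (0.0021, -0.0441, 0.0168)
angular accel α = (0.4650, 1.6721, -0.9120)
ω' = ω + α·dt = (0.7372, 0.4338, 0.6270)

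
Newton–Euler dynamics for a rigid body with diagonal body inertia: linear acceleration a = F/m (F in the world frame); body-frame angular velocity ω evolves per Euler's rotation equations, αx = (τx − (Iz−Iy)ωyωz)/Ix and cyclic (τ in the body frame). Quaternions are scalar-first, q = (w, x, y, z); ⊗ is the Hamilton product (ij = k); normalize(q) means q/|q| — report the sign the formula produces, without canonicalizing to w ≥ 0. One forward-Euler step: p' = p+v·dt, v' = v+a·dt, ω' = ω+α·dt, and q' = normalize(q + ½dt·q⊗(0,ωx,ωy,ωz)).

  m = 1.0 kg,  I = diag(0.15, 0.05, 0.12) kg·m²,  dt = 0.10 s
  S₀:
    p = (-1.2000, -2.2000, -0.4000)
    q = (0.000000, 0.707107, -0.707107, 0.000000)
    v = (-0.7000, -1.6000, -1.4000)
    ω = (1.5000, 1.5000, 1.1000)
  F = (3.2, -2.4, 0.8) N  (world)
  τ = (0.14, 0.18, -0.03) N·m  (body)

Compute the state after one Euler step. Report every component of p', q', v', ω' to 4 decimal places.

(τ − ω×Iω)/I = (0.1633, 2.6100, 1.6250)
ω' = ω + α·dt = (1.5163, 1.7610, 1.2625)
Hamilton product q⊗(0,ω) = (0.0000000, -0.7778177, -0.7778177, 2.1213210)
q' = normalize(q + ½dt·q⊗(0,ω)) = (0.0000, 0.6635, -0.7407, 0.1053)
linear accel F/m = (3.2000, -2.4000, 0.8000)
p' = p + v·dt = (-1.2700, -2.3600, -0.5400)
v' = v + a·dt = (-0.3800, -1.8400, -1.3200)

p' = (-1.2700, -2.3600, -0.5400)
q' = (0.0000, 0.6635, -0.7407, 0.1053)
v' = (-0.3800, -1.8400, -1.3200)
ω' = (1.5163, 1.7610, 1.2625)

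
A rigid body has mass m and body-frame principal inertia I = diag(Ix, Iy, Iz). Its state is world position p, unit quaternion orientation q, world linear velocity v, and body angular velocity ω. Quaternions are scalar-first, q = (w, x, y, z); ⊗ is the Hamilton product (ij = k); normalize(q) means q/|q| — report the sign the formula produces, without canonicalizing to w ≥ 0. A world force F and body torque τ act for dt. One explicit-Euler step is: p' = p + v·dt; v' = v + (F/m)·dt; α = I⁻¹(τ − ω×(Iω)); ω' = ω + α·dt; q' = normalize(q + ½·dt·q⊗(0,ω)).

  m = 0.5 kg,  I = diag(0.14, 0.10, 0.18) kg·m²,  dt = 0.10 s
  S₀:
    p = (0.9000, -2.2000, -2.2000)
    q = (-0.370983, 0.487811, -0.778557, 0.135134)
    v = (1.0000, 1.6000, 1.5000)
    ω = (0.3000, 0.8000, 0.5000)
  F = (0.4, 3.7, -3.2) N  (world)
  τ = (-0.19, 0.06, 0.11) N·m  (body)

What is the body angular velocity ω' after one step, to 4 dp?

ω×(Iω) gyroscopic = (0.0320, -0.0060, -0.0096)
(τ − ω×Iω)/I = (-1.5857, 0.6600, 0.6644)
ω' = ω + α·dt = (0.1414, 0.8660, 0.5664)

ω' = (0.1414, 0.8660, 0.5664)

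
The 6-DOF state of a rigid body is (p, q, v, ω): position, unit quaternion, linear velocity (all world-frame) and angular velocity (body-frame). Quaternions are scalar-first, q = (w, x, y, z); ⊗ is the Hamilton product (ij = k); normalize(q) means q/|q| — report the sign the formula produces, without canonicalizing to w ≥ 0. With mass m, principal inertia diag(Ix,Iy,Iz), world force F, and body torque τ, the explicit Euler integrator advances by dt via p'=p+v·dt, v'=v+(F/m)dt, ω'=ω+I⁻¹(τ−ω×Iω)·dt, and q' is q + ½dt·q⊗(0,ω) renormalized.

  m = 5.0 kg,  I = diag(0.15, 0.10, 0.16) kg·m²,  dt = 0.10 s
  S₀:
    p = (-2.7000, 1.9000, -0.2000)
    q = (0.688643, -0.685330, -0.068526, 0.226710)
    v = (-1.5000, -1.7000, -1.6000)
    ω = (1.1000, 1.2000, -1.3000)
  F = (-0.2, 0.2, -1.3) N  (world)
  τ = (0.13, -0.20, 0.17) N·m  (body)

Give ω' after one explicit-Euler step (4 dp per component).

angular accel α = (1.4907, -2.1430, 1.4750)
ω' = ω + α·dt = (1.2491, 0.9857, -1.1525)

ω' = (1.2491, 0.9857, -1.1525)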